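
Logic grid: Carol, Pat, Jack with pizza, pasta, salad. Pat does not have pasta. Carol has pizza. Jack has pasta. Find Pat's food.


From clues:
  Jack → pasta
  Carol → pizza
By elimination, Pat gets the remaining.

salad


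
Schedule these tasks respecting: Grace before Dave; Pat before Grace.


Constraints: Grace before Dave; Pat before Grace
Method: repeatedly schedule the remaining task that has no remaining task required before it.
  Step 1: remaining {Pat, Dave, Grace}; every task except Pat still has a predecessor pending → schedule Pat.
  Step 2: remaining {Dave, Grace}; every task except Grace still has a predecessor pending → schedule Grace.
  Step 3: only Dave remains → schedule Dave.
Resulting order:

Pat → Grace → Dave


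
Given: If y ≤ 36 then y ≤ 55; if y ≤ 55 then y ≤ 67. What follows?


Hypothetical syllogism: P → Q, Q → R ⊢ P → R
Premise 1: y ≤ 36 → y ≤ 55
Premise 2: y ≤ 55 → y ≤ 67
Chain the implications: the middle term (y ≤ 55) links the two.
Conclusion: If y ≤ 36, then y ≤ 67.

If y ≤ 36, then y ≤ 67.


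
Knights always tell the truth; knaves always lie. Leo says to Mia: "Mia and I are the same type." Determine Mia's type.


Leo says: "Mia and I are the same type."
Case 1: Leo is a Knight (truth-teller)
  Statement is true → they ARE the same → Mia is also a Knight
Case 2: Leo is a Knave (liar)
  Statement is false → they are NOT the same → Mia is a Knight
In both cases, Mia is a Knight.

Knight


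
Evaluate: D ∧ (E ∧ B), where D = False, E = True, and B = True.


D = False, E = True, B = True
Step 1: E ∧ B = True AND True = True
Step 2: D ∧ True = False AND True = False
AND is true only when ALL operands are true.

False


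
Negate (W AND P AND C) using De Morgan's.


De Morgan's law: ¬(P ∧ Q ∧ R) ≡ ¬P ∨ ¬Q ∨ ¬R
¬(W ∧ P ∧ C) = ¬W ∨ ¬P ∨ ¬C

¬W ∨ ¬P ∨ ¬C


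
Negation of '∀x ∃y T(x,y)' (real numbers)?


Original: ∀x ∃y T(x,y)
Rule: ¬∀→∃, ¬∃→∀, negate predicate.
Negation: ∃x ∀y ¬T(x,y)

∃x ∀y ¬T(x,y)


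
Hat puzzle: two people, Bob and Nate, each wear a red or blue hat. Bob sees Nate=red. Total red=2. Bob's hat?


Total red = 2, Nate = red
Red accounted for: 1
Remaining for Bob: 1
Bob's hat is red.

red


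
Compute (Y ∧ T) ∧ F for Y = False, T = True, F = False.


Y = False, T = True, F = False
Step 1: Y ∧ T = False AND True = False
Step 2: False ∧ F = False AND False = False
AND is true only when ALL operands are true.

False


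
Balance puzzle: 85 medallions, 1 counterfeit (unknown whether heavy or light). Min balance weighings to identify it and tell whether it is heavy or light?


Let n = 85. 170 possibilities (n medallions × lighter/heavier); each weighing has 3 outcomes.
Bound for k weighings: say the first weighing puts j medallions on each pan. If it tips, the 2j weighed medallions remain suspects (each with a known direction) and k-1 weighings give 3^(k-1) outcomes; 3^(k-1) is odd, so 2j ≤ 3^(k-1) - 1. If it balances, the n - 2j unweighed medallions remain with direction unknown: 2(n - 2j) ≤ 3^(k-1) - 1 by the same parity argument. Adding, n ≤ (3^(k-1) - 1) + (3^(k-1) - 1)/2 = (3^k - 3)/2, and the classical three-group strategy achieves this (3 medallions in 2 weighings, 12 in 3, 39 in 4, 120 in 5).
So we need the smallest k with (3^k - 3)/2 ≥ 85.
k = 4: (3^4 - 3)/2 = 39 < 85 ✗
k = 5: (3^5 - 3)/2 = 120 ≥ 85 ✓

5


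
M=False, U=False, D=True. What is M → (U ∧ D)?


M = False, U = False, D = True
Expression: M → (U ∧ D)
Step 1: U ∧ D = False AND True = False
Step 2: M → (False) = False → False = True

True


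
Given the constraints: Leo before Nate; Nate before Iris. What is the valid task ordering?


Constraints: Leo before Nate; Nate before Iris
Method: repeatedly schedule the remaining task that has no remaining task required before it.
  Step 1: remaining {Leo, Iris, Nate}; every task except Leo still has a predecessor pending → schedule Leo.
  Step 2: remaining {Iris, Nate}; every task except Nate still has a predecessor pending → schedule Nate.
  Step 3: only Iris remains → schedule Iris.
Resulting order:

Leo → Nate → Iris


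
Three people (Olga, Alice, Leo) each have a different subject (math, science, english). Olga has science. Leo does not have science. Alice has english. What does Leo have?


From clues:
  Alice → english
  Olga → science
By elimination, Leo gets the remaining.

math


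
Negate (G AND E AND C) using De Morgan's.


De Morgan's law: ¬(P ∧ Q ∧ R) ≡ ¬P ∨ ¬Q ∨ ¬R
¬(G ∧ E ∧ C) = ¬G ∨ ¬E ∨ ¬C

¬G ∨ ¬E ∨ ¬C


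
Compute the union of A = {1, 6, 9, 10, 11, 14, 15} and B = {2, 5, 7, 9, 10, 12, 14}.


A = {1, 6, 9, 10, 11, 14, 15}
B = {2, 5, 7, 9, 10, 12, 14}
Operation: union
All elements combined: 1, 2, 5, 6, 7, 9, 10, 11, 12, 14, 15

{1, 2, 5, 6, 7, 9, 10, 11, 12, 14, 15}


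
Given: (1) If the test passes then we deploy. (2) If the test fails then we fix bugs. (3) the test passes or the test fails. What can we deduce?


Constructive dilemma: (P → Q) ∧ (R → S), P ∨ R ⊢ Q ∨ S
Premise 1: the test passes → we deploy
Premise 2: the test fails → we fix bugs
Premise 3: the test passes ∨ the test fails
Case 1: Assuming the test passes, then by Premise 1, we deploy.
Case 2: Assuming the test fails, then by Premise 2, we fix bugs.
Since one of the test passes or the test fails must hold, we get we deploy or we fix bugs.

We deploy or we fix bugs.


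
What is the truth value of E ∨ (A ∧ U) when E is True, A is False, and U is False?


E = True, A = False, U = False
Step 1: A ∧ U = False AND False = False
Step 2: E ∨ False = True OR False = True
AND evaluated first (higher precedence); then OR applied.

True


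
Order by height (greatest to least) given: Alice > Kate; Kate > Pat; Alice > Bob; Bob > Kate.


Constraints: Alice > Kate; Kate > Pat; Alice > Bob; Bob > Kate
Method: at each step, the next-highest is the one remaining person who never appears on the smaller side of a constraint between remaining people.
  Step 1: remaining {Kate, Alice, Bob, Pat}; on the smaller side: {Kate, Bob, Pat} → Alice is next (Alice > Kate; Alice > Bob).
  Step 2: remaining {Kate, Bob, Pat}; on the smaller side: {Kate, Pat} → Bob is next (Bob > Kate).
  Step 3: remaining {Kate, Pat}; on the smaller side: {Pat} → Kate is next (Kate > Pat).
  Step 4: only Pat remains → lowest.
Final ranking (highest to lowest):

Alice > Bob > Kate > Pat


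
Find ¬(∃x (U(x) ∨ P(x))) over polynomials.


Original: ∃x (U(x) ∨ P(x))
Rule: ¬∀→∃, ¬∃→∀, negate predicate.
Negation: ∀x (¬U(x) ∧ ¬P(x))

∀x (¬U(x) ∧ ¬P(x))


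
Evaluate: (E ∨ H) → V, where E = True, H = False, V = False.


E = True, H = False, V = False
Step 1: E ∨ H = True OR False = True
Step 2: (True) → V: false only when antecedent=True and V=False.
Result: False

False


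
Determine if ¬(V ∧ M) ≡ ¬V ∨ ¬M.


Expression 1: ¬(V ∧ M)
Expression 2: ¬V ∨ ¬M
Truth table (V M | Expr1 Expr2):
  T T |   F     F
  T F |   T     T
  F T |   T     T
  F F |   T     T
All 4 rows agree, so the expressions are logically equivalent.

Yes


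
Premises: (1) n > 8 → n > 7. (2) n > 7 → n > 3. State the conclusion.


Hypothetical syllogism: P → Q, Q → R ⊢ P → R
Premise 1: n > 8 → n > 7
Premise 2: n > 7 → n > 3
Chain the implications: the middle term (n > 7) links the two.
Conclusion: If n > 8, then n > 3.

If n > 8, then n > 3.


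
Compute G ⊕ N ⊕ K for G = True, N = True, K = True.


G = True, N = True, K = True
Step 1: G ⊕ N = True XOR True = False
Step 2: False ⊕ K = False XOR True = True
XOR is true when an odd number of operands are true.

True


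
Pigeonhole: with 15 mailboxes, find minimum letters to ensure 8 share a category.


Pigeonhole: to guarantee k in one of n categories, need (k-1)×n + 1.
k = 8, n = 15
Minimum = (8-1) × 15 + 1 = 7 × 15 + 1

106


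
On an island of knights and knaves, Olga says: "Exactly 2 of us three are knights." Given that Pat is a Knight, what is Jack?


Olga claims exactly 2 knights among Olga, Pat, Jack.
Given: Pat is a Knight.

Case 1: Olga is a Knight (tells truth)
  Then exactly 2 of the three are knights.
  Counting Olga, Pat: 2 knight(s) so far. Need 0 more → Jack = Knave.
Case 2: Olga is a Knave (lies)
  Then the count is NOT 2.
  If Jack = Knight, count = 2 = 2 → claim would be true, contradicts lie.
  If Jack = Knave, count = 1 ≠ 2 → lie confirmed ✓

Jack is a Knave.

Knave


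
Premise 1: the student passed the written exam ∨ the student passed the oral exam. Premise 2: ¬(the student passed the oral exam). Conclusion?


Disjunctive syllogism: P ∨ Q, ¬P ⊢ Q
Disjunction: the student passed the written exam ∨ the student passed the oral exam
We know it is not the case that the student passed the oral exam.
By disjunctive syllogism, the other disjunct must be true.

The student passed the written exam


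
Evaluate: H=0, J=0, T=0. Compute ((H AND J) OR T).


H AND J = 0&0 = 0
0 OR 0 = 0

0


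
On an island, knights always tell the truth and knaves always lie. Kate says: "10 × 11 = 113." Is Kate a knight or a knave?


Statement: "10 × 11 = 113."
Actual: 10 × 11 = 110
Claimed: 113
Statement is FALSE → Kate lies → Knave

Knave


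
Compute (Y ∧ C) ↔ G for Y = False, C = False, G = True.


Y = False, C = False, G = True
Step 1: Y ∧ C = False AND False = False
Step 2: (False) ↔ G: true when both sides have same truth value.
Result: False ↔ True = False

False


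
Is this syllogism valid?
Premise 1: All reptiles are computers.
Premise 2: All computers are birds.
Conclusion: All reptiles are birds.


Premise 1: All reptiles are computers.
Premise 2: All computers are birds.
Conclusion: All reptiles are birds.
Barbara syllogism (AAA-1): All A are B, All B are C → All A are C.
Middle term (computers) distributed in premise 2.

Valid


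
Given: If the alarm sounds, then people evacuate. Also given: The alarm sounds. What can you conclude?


Modus ponens: P → Q, P ⊢ Q
P: the alarm sounds
Q: people evacuate
We have P → Q and P is true.
By modus ponens, Q must be true.

People evacuate


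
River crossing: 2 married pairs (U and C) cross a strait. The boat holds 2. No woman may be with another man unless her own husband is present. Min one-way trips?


Label couples U and C.
1. WU+WC → (far: WU,WC; near: HU,HC)
2. WU ←   (far: WC; near: HU,HC,WU)
3. HU+HC → (far: HU,HC,WC; near: WU)
4. HU ←   (far: HC,WC; near: HU,WU)  — HU returns, since WU is alone on near bank
5. HU+WU → (far: all four; near: empty)
Every state respects the constraint.
Minimum trips = 5

5


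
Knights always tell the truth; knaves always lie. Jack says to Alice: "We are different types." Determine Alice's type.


Jack says: "We are different types."
Case 1: Jack is a Knight (truth-teller)
  Statement is true → they ARE different → Alice is a Knave
Case 2: Jack is a Knave (liar)
  Statement is false → they are NOT different → Alice is a Knave
In both cases, Alice is a Knave.

Knave


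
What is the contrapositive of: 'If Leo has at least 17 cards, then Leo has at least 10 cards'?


Original: If Leo has at least 17 cards, then Leo has at least 10 cards
Contrapositive: If ¬Q, then ¬P
Negate Q: not (Leo has at least 10 cards)
Negate P: not (Leo has at least 17 cards)

If not (Leo has at least 10 cards), then not (Leo has at least 17 cards).


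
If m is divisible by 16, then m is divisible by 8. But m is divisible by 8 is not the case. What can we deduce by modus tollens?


Modus tollens: P → Q, ¬Q ⊢ ¬P
P: m is divisible by 16
Q: m is divisible by 8
We have P → Q and Q is false.
By modus tollens, P must be false.

It is not the case that m is divisible by 16


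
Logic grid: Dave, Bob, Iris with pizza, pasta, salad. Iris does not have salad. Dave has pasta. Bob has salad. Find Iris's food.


From clues:
  Bob → salad
  Dave → pasta
By elimination, Iris gets the remaining.

pizza


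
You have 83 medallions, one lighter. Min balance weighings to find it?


Each weighing has 3 outcomes (left heavy / balance / right heavy), so k weighings distinguish at most 3^k cases; splitting into three near-equal groups achieves this.
Need 3^k ≥ 83: 3^4 = 81 < 83 ≤ 3^5 = 243
k = ⌈log₃(83)⌉ = 5

5


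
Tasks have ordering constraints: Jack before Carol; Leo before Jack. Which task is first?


Constraints: Jack before Carol; Leo before Jack
The first task can have nothing scheduled before it, so it must never appear on the right of a 'before'.
Tasks appearing after some 'before': Carol, Jack.
The only task not in that list is Leo → it is first.

Leo


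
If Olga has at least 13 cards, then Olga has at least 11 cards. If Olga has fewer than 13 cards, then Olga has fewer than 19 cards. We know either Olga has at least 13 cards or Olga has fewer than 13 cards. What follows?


Constructive dilemma: (P → Q) ∧ (R → S), P ∨ R ⊢ Q ∨ S
Premise 1: Olga has at least 13 cards → Olga has at least 11 cards
Premise 2: Olga has fewer than 13 cards → Olga has fewer than 19 cards
Premise 3: Olga has at least 13 cards ∨ Olga has fewer than 13 cards
Case 1: Assuming Olga has at least 13 cards, then by Premise 1, Olga has at least 11 cards.
Case 2: Assuming Olga has fewer than 13 cards, then by Premise 2, Olga has fewer than 19 cards.
Since one of Olga has at least 13 cards or Olga has fewer than 13 cards must hold, we get Olga has at least 11 cards or Olga has fewer than 19 cards.

Olga has at least 11 cards or Olga has fewer than 19 cards.


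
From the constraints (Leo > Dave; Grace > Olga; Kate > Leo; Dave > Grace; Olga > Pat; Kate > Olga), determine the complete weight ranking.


Constraints: Leo > Dave; Grace > Olga; Kate > Leo; Dave > Grace; Olga > Pat; Kate > Olga
Method: at each step, the next-highest is the one remaining person who never appears on the smaller side of a constraint between remaining people.
  Step 1: remaining {Leo, Dave, Olga, Kate, Pat, Grace}; on the smaller side: {Leo, Dave, Olga, Pat, Grace} → Kate is next (Kate > Leo; Kate > Olga).
  Step 2: remaining {Leo, Dave, Olga, Pat, Grace}; on the smaller side: {Dave, Olga, Pat, Grace} → Leo is next (Leo > Dave).
  Step 3: remaining {Dave, Olga, Pat, Grace}; on the smaller side: {Olga, Pat, Grace} → Dave is next (Dave > Grace).
  Step 4: remaining {Olga, Pat, Grace}; on the smaller side: {Olga, Pat} → Grace is next (Grace > Olga).
  Step 5: remaining {Olga, Pat}; on the smaller side: {Pat} → Olga is next (Olga > Pat).
  Step 6: only Pat remains → lowest.
Final ranking (highest to lowest):

Kate > Leo > Dave > Grace > Olga > Pat


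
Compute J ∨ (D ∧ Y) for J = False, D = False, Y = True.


J = False, D = False, Y = True
Step 1: D ∧ Y = False AND True = False
Step 2: J ∨ False = False OR False = False
AND evaluated first (higher precedence); then OR applied.

False


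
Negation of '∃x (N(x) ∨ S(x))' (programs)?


Original: ∃x (N(x) ∨ S(x))
Rule: ¬∀→∃, ¬∃→∀, negate predicate.
Negation: ∀x (¬N(x) ∧ ¬S(x))

∀x (¬N(x) ∧ ¬S(x))


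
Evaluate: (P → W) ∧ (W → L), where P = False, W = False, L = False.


P = False, W = False, L = False
Step 1: P → W is false only when P=True and W=False. Result: True
Step 2: W → L is false only when W=True and L=False. Result: True
Step 3: True ∧ True = True

True


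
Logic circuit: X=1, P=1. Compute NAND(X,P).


X AND P = 1
NOT(1) = 0

0


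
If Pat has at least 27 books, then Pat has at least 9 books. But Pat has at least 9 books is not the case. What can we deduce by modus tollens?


Modus tollens: P → Q, ¬Q ⊢ ¬P
P: Pat has at least 27 books
Q: Pat has at least 9 books
We have P → Q and Q is false.
By modus tollens, P must be false.

It is not the case that Pat has at least 27 books


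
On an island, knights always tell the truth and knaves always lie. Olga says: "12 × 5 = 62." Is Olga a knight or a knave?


Statement: "12 × 5 = 62."
Actual: 12 × 5 = 60
Claimed: 62
Statement is FALSE → Olga lies → Knave

Knave


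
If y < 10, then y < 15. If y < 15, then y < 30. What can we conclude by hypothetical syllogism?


Hypothetical syllogism: P → Q, Q → R ⊢ P → R
Premise 1: y < 10 → y < 15
Premise 2: y < 15 → y < 30
Chain the implications: the middle term (y < 15) links the two.
Conclusion: If y < 10, then y < 30.

If y < 10, then y < 30.


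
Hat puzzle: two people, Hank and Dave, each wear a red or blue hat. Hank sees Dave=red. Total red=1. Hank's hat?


Total red = 1, Dave = red
Red accounted for: 1
Remaining for Hank: 0
Hank's hat is blue.

blue


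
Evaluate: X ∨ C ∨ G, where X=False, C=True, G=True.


X = False, C = True, G = True
Expression: X ∨ C ∨ G
Step 1: X ∨ C = False OR True = True
Step 2: (True) ∨ G = True OR True = True

True


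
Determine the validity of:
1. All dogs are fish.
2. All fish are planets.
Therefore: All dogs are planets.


Premise 1: All dogs are fish.
Premise 2: All fish are planets.
Conclusion: All dogs are planets.
Barbara syllogism (AAA-1): All A are B, All B are C → All A are C.
Middle term (fish) distributed in premise 2.

Valid


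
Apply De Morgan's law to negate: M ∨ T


De Morgan's law: ¬(P ∨ Q) ≡ ¬P ∧ ¬Q
¬(M ∨ T) = ¬M ∧ ¬T

¬M ∧ ¬T


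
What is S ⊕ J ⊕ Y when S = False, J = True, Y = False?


S = False, J = True, Y = False
Step 1: S ⊕ J = False XOR True = True
Step 2: True ⊕ Y = True XOR False = True
XOR is true when an odd number of operands are true.

True


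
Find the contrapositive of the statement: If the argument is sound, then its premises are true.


Original: If the argument is sound, then its premises are true
Contrapositive: If ¬Q, then ¬P
Negate Q: not (its premises are true)
Negate P: not (the argument is sound)

If not (its premises are true), then not (the argument is sound).


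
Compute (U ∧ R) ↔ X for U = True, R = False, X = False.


U = True, R = False, X = False
Step 1: U ∧ R = True AND False = False
Step 2: (False) ↔ X: true when both sides have same truth value.
Result: False ↔ False = True

True


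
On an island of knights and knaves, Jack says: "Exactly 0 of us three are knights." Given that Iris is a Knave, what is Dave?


Jack claims exactly 0 knights among Jack, Iris, Dave.
Given: Iris is a Knave.

Case 1: Jack is a Knight (tells truth)
  Then exactly 0 of the three are knights.
  Counting Jack, Iris: 1 knight(s) so far. Need -1 more → impossible.
Case 2: Jack is a Knave (lies)
  Then the count is NOT 0.
  If Dave = Knave, count = 0 = 0 → claim would be true, contradicts lie.
  If Dave = Knight, count = 1 ≠ 0 → lie confirmed ✓

Dave is a Knight.

Knight


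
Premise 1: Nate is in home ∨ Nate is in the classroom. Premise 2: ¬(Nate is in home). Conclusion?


Disjunctive syllogism: P ∨ Q, ¬P ⊢ Q
Disjunction: Nate is in home ∨ Nate is in the classroom
We know it is not the case that Nate is in home.
By disjunctive syllogism, the other disjunct must be true.

Nate is in the classroom


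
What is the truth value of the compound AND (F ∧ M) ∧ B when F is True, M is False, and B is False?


F = True, M = False, B = False
Step 1: F ∧ M = True AND False = False
Step 2: False ∧ B = False AND False = False
AND is true only when ALL operands are true.

False


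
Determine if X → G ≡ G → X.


Expression 1: X → G
Expression 2: G → X
Truth table (X G | Expr1 Expr2):
  T T |   T     T
  T F |   F     T   ← differ
  F T |   T     F   ← differ
  F F |   T     T
Counterexample: X=T, G=F gives Expr1 = F but Expr2 = T, so the expressions are NOT logically equivalent.

No


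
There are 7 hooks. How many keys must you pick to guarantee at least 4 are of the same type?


Pigeonhole: to guarantee k in one of n categories, need (k-1)×n + 1.
k = 4, n = 7
Minimum = (4-1) × 7 + 1 = 3 × 7 + 1

22


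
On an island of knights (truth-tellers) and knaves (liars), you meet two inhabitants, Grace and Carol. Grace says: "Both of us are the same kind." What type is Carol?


Grace says: "Both of us are the same kind."
Case 1: Grace is a Knight (truth-teller)
  Statement is true → they ARE the same → Carol is also a Knight
Case 2: Grace is a Knave (liar)
  Statement is false → they are NOT the same → Carol is a Knight
In both cases, Carol is a Knight.

Knight


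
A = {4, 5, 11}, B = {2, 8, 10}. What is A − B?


A = {4, 5, 11}
B = {2, 8, 10}
Operation: difference A − B
In A but not B: 4, 5, 11

{4, 5, 11}


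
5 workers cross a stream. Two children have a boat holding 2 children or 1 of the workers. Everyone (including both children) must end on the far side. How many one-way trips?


Per crossing of one of the workers: children→, one←, one of the workers→, one← = 4 trips
5 × 4 = 20, + 1 final children→ = 21
Minimum trips = 21

21


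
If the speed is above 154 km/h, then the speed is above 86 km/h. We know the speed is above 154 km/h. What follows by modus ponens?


Modus ponens: P → Q, P ⊢ Q
P: the speed is above 154 km/h
Q: the speed is above 86 km/h
We have P → Q and P is true.
By modus ponens, Q must be true.

The speed is above 86 km/h


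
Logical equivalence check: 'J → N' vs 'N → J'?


Expression 1: J → N
Expression 2: N → J
Truth table (J N | Expr1 Expr2):
  T T |   T     T
  T F |   F     T   ← differ
  F T |   T     F   ← differ
  F F |   T     T
Counterexample: J=T, N=F gives Expr1 = F but Expr2 = T, so the expressions are NOT logically equivalent.

No


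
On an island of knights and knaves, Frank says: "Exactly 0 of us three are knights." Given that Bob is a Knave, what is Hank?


Frank claims exactly 0 knights among Frank, Bob, Hank.
Given: Bob is a Knave.

Case 1: Frank is a Knight (tells truth)
  Then exactly 0 of the three are knights.
  Counting Frank, Bob: 1 knight(s) so far. Need -1 more → impossible.
Case 2: Frank is a Knave (lies)
  Then the count is NOT 0.
  If Hank = Knave, count = 0 = 0 → claim would be true, contradicts lie.
  If Hank = Knight, count = 1 ≠ 0 → lie confirmed ✓

Hank is a Knight.

Knight


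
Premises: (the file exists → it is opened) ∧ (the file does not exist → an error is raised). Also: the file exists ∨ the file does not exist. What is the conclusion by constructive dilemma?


Constructive dilemma: (P → Q) ∧ (R → S), P ∨ R ⊢ Q ∨ S
Premise 1: the file exists → it is opened
Premise 2: the file does not exist → an error is raised
Premise 3: the file exists ∨ the file does not exist
Case 1: Assuming the file exists, then by Premise 1, it is opened.
Case 2: Assuming the file does not exist, then by Premise 2, an error is raised.
Since one of the file exists or the file does not exist must hold, we get it is opened or an error is raised.

It is opened or an error is raised.


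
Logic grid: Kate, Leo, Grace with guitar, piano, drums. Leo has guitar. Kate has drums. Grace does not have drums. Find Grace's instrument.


From clues:
  Leo → guitar
  Kate → drums
By elimination, Grace gets the remaining.

piano


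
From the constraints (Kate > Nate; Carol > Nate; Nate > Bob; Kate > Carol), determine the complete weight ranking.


Constraints: Kate > Nate; Carol > Nate; Nate > Bob; Kate > Carol
Method: at each step, the next-highest is the one remaining person who never appears on the smaller side of a constraint between remaining people.
  Step 1: remaining {Bob, Nate, Kate, Carol}; on the smaller side: {Bob, Nate, Carol} → Kate is next (Kate > Nate; Kate > Carol).
  Step 2: remaining {Bob, Nate, Carol}; on the smaller side: {Bob, Nate} → Carol is next (Carol > Nate).
  Step 3: remaining {Bob, Nate}; on the smaller side: {Bob} → Nate is next (Nate > Bob).
  Step 4: only Bob remains → lowest.
Final ranking (highest to lowest):

Kate > Carol > Nate > Bob


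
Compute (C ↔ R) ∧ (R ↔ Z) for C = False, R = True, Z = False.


C = False, R = True, Z = False
Step 1: C ↔ R is true when C and R have the same value. Result: False
Step 2: R ↔ Z is true when R and Z have the same value. Result: False
Step 3: False ∧ False = False

False


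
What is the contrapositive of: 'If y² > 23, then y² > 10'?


Original: If y² > 23, then y² > 10
Contrapositive: If ¬Q, then ¬P
Negate Q: not (y² > 10)
Negate P: not (y² > 23)

If not (y² > 10), then not (y² > 23).


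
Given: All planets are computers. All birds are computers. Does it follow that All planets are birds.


Premise 1: All planets are computers.
Premise 2: All birds are computers.
Conclusion: All planets are birds.
Fallacy: undistributed middle. computers is predicate in both.
Counterexample: planets and birds could be disjoint subsets of computers.

Invalid


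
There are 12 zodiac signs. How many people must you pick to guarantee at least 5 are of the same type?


Pigeonhole: to guarantee k in one of n categories, need (k-1)×n + 1.
k = 5, n = 12
Minimum = (5-1) × 12 + 1 = 4 × 12 + 1

49


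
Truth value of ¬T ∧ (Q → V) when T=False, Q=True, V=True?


T = False, Q = True, V = True
Expression: ¬T ∧ (Q → V)
Step 1: ¬T = NOT False = True
Step 2: Q → V = True → True (false only if Q=True, V=False) = True
Step 3: (True) ∧ (True) = True AND True = True

True


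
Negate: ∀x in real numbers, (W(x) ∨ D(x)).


Original: ∀x (W(x) ∨ D(x))
Rule: ¬∀→∃, ¬∃→∀, negate predicate.
Negation: ∃x (¬W(x) ∧ ¬D(x))

∃x (¬W(x) ∧ ¬D(x))


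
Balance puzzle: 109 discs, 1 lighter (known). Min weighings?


Each weighing has 3 outcomes (left heavy / balance / right heavy), so k weighings distinguish at most 3^k cases; splitting into three near-equal groups achieves this.
Need 3^k ≥ 109: 3^4 = 81 < 109 ≤ 3^5 = 243
k = ⌈log₃(109)⌉ = 5

5


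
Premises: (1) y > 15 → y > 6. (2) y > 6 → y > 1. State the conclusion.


Hypothetical syllogism: P → Q, Q → R ⊢ P → R
Premise 1: y > 15 → y > 6
Premise 2: y > 6 → y > 1
Chain the implications: the middle term (y > 6) links the two.
Conclusion: If y > 15, then y > 1.

If y > 15, then y > 1.


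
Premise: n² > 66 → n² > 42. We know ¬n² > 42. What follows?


Modus tollens: P → Q, ¬Q ⊢ ¬P
P: n² > 66
Q: n² > 42
We have P → Q and Q is false.
By modus tollens, P must be false.

It is not the case that n² > 66


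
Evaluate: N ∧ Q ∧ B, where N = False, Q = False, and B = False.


N = False, Q = False, B = False
Step 1: N ∧ Q = False AND False = False
Step 2: (False) ∧ B = (False) AND False = False
AND is true only when ALL operands are true.

False


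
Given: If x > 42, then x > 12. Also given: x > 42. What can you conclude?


Modus ponens: P → Q, P ⊢ Q
P: x > 42
Q: x > 12
We have P → Q and P is true.
By modus ponens, Q must be true.

x > 12


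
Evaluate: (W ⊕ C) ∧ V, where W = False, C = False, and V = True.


W = False, C = False, V = True
Step 1: W ⊕ C = False XOR False = False
Step 2: False ∧ V = False AND True = False
XOR true when exactly one of W,C is true; then AND with V.

False


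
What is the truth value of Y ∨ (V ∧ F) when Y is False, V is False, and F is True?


Y = False, V = False, F = True
Step 1: V ∧ F = False AND True = False
Step 2: Y ∨ False = False OR False = False
AND evaluated first (higher precedence); then OR applied.

False


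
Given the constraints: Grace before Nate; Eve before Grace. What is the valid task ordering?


Constraints: Grace before Nate; Eve before Grace
Method: repeatedly schedule the remaining task that has no remaining task required before it.
  Step 1: remaining {Eve, Nate, Grace}; every task except Eve still has a predecessor pending → schedule Eve.
  Step 2: remaining {Nate, Grace}; every task except Grace still has a predecessor pending → schedule Grace.
  Step 3: only Nate remains → schedule Nate.
Resulting order:

Eve → Grace → Nate


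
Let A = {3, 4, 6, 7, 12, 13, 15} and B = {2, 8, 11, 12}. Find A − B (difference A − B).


A = {3, 4, 6, 7, 12, 13, 15}
B = {2, 8, 11, 12}
Operation: difference A − B
In A but not B: 3, 4, 6, 7, 13, 15

{3, 4, 6, 7, 13, 15}


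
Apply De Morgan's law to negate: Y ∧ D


De Morgan's law: ¬(P ∧ Q) ≡ ¬P ∨ ¬Q
¬(Y ∧ D) = ¬Y ∨ ¬D

¬Y ∨ ¬D


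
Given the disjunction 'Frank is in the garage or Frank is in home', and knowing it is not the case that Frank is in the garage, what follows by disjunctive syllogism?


Disjunctive syllogism: P ∨ Q, ¬P ⊢ Q
Disjunction: Frank is in the garage ∨ Frank is in home
We know it is not the case that Frank is in the garage.
By disjunctive syllogism, the other disjunct must be true.

Frank is in home


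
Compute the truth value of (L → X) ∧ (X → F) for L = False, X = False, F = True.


L = False, X = False, F = True
Step 1: L → X is false only when L=True and X=False. Result: True
Step 2: X → F is false only when X=True and F=False. Result: True
Step 3: True ∧ True = True

True


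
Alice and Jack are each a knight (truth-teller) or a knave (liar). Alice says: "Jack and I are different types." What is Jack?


Alice says: "Jack and I are different types."
Case 1: Alice is a Knight (truth-teller)
  Statement is true → they ARE different → Jack is a Knave
Case 2: Alice is a Knave (liar)
  Statement is false → they are NOT different → Jack is a Knave
In both cases, Jack is a Knave.

Knave


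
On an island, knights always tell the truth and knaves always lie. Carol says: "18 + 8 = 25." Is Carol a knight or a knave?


Statement: "18 + 8 = 25."
Actual: 18 + 8 = 26
Claimed: 25
Statement is FALSE → Carol lies → Knave

Knave


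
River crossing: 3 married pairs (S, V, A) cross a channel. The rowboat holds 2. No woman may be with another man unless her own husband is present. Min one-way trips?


Label couples S, V, A (H = husband, W = wife).
Counting alone: 6 people, the rowboat carries 2 and someone must bring it back, so each round trip nets at most +1 on the far side until the last crossing → at least 9 trips. The jealousy constraint makes 9 impossible; the shortest valid schedule has 11:
1. WS+WV →  (far: WS,WV; near: HS,HV,HA,WA)
2. WS ←       (far: WV; near: HS,HV,HA,WS,WA)
3. WS+WA →  (far: WS,WV,WA; near: HS,HV,HA)
4. WS ←       (far: WV,WA; near: HS,HV,HA,WS)
5. HV+HA →  (far: HV,WV,HA,WA; near: HS,WS)
6. HV+WV ←  (far: HA,WA; near: HS,WS,HV,WV)
7. HS+HV →  (far: HS,HV,HA,WA; near: WS,WV)
8. WA ←       (far: HS,HV,HA; near: WS,WV,WA)
9. WS+WV →  (far: HS,WS,HV,WV,HA; near: WA)
10. HA ←      (far: HS,WS,HV,WV; near: HA,WA)
11. HA+WA → (far: all six; near: empty)
In every state each wife is either with her husband or with no other man.
Minimum trips = 11

11


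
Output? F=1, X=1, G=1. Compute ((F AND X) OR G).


F AND X = 1&1 = 1
1 OR 1 = 1

1


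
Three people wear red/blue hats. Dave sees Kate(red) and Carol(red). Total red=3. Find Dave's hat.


Total red = 3, seen red = 2
Own red = 3 - 2 = 1
Dave's hat is red.

red


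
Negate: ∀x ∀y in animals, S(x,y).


Original: ∀x ∀y S(x,y)
Rule: ¬∀→∃, ¬∃→∀, negate predicate.
Negation: ∃x ∃y ¬S(x,y)

∃x ∃y ¬S(x,y)


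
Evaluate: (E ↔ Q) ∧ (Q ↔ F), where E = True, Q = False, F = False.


E = True, Q = False, F = False
Step 1: E ↔ Q is true when E and Q have the same value. Result: False
Step 2: Q ↔ F is true when Q and F have the same value. Result: True
Step 3: False ∧ True = False

False


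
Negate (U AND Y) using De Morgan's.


De Morgan's law: ¬(P ∧ Q) ≡ ¬P ∨ ¬Q
¬(U ∧ Y) = ¬U ∨ ¬Y

¬U ∨ ¬Y


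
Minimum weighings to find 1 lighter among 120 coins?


Each weighing has 3 outcomes (left heavy / balance / right heavy), so k weighings distinguish at most 3^k cases; splitting into three near-equal groups achieves this.
Need 3^k ≥ 120: 3^4 = 81 < 120 ≤ 3^5 = 243
k = ⌈log₃(120)⌉ = 5

5


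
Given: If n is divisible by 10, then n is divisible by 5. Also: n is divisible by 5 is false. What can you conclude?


Modus tollens: P → Q, ¬Q ⊢ ¬P
P: n is divisible by 10
Q: n is divisible by 5
We have P → Q and Q is false.
By modus tollens, P must be false.

It is not the case that n is divisible by 10


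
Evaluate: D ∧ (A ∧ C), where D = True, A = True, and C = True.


D = True, A = True, C = True
Step 1: A ∧ C = True AND True = True
Step 2: D ∧ True = True AND True = True
AND is true only when ALL operands are true.

True


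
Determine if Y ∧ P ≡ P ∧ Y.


Expression 1: Y ∧ P
Expression 2: P ∧ Y
Truth table (Y P | Expr1 Expr2):
  T T |   T     T
  T F |   F     F
  F T |   F     F
  F F |   F     F
All 4 rows agree, so the expressions are logically equivalent.

Yes


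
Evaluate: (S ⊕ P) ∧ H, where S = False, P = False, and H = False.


S = False, P = False, H = False
Step 1: S ⊕ P = False XOR False = False
Step 2: False ∧ H = False AND False = False
XOR true when exactly one of S,P is true; then AND with H.

False


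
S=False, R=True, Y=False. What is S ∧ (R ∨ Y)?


S = False, R = True, Y = False
Expression: S ∧ (R ∨ Y)
Step 1: R ∨ Y = True OR False = True
Step 2: S ∧ (True) = False AND True = False

False


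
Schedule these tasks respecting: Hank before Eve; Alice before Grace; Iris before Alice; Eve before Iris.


Constraints: Hank before Eve; Alice before Grace; Iris before Alice; Eve before Iris
Method: repeatedly schedule the remaining task that has no remaining task required before it.
  Step 1: remaining {Iris, Hank, Alice, Grace, Eve}; every task except Hank still has a predecessor pending → schedule Hank.
  Step 2: remaining {Iris, Alice, Grace, Eve}; every task except Eve still has a predecessor pending → schedule Eve.
  Step 3: remaining {Iris, Alice, Grace}; every task except Iris still has a predecessor pending → schedule Iris.
  Step 4: remaining {Alice, Grace}; every task except Alice still has a predecessor pending → schedule Alice.
  Step 5: only Grace remains → schedule Grace.
Resulting order:

Hank → Eve → Iris → Alice → Grace


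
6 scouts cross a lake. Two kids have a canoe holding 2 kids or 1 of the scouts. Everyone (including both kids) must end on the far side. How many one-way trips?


Per crossing of one of the scouts: kids→, one←, one of the scouts→, one← = 4 trips
6 × 4 = 24, + 1 final kids→ = 25
Minimum trips = 25

25


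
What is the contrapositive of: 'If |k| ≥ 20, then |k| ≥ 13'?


Original: If |k| ≥ 20, then |k| ≥ 13
Contrapositive: If ¬Q, then ¬P
Negate Q: not (|k| ≥ 13)
Negate P: not (|k| ≥ 20)

If not (|k| ≥ 13), then not (|k| ≥ 20).


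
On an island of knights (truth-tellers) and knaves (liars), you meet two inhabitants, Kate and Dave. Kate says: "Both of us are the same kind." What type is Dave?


Kate says: "Both of us are the same kind."
Case 1: Kate is a Knight (truth-teller)
  Statement is true → they ARE the same → Dave is also a Knight
Case 2: Kate is a Knave (liar)
  Statement is false → they are NOT the same → Dave is a Knight
In both cases, Dave is a Knight.

Knight


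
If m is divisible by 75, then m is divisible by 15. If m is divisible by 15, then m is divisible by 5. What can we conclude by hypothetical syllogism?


Hypothetical syllogism: P → Q, Q → R ⊢ P → R
Premise 1: m is divisible by 75 → m is divisible by 15
Premise 2: m is divisible by 15 → m is divisible by 5
Chain the implications: the middle term (m is divisible by 15) links the two.
Conclusion: If m is divisible by 75, then m is divisible by 5.

If m is divisible by 75, then m is divisible by 5.


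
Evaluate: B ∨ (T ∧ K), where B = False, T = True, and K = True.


B = False, T = True, K = True
Step 1: T ∧ K = True AND True = True
Step 2: B ∨ True = False OR True = True
AND evaluated first (higher precedence); then OR applied.

True


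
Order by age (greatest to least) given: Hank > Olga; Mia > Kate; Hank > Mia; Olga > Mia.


Constraints: Hank > Olga; Mia > Kate; Hank > Mia; Olga > Mia
Method: at each step, the next-highest is the one remaining person who never appears on the smaller side of a constraint between remaining people.
  Step 1: remaining {Mia, Olga, Hank, Kate}; on the smaller side: {Mia, Olga, Kate} → Hank is next (Hank > Olga; Hank > Mia).
  Step 2: remaining {Mia, Olga, Kate}; on the smaller side: {Mia, Kate} → Olga is next (Olga > Mia).
  Step 3: remaining {Mia, Kate}; on the smaller side: {Kate} → Mia is next (Mia > Kate).
  Step 4: only Kate remains → lowest.
Final ranking (highest to lowest):

Hank > Olga > Mia > Kate


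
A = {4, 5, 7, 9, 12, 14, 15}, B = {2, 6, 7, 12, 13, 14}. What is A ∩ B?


A = {4, 5, 7, 9, 12, 14, 15}
B = {2, 6, 7, 12, 13, 14}
Operation: intersection
Elements in both: 7, 12, 14

{7, 12, 14}


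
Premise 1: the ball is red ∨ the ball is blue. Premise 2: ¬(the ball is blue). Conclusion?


Disjunctive syllogism: P ∨ Q, ¬P ⊢ Q
Disjunction: the ball is red ∨ the ball is blue
We know it is not the case that the ball is blue.
By disjunctive syllogism, the other disjunct must be true.

The ball is red


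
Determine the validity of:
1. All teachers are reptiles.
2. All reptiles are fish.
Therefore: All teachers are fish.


Premise 1: All teachers are reptiles.
Premise 2: All reptiles are fish.
Conclusion: All teachers are fish.
Barbara syllogism (AAA-1): All A are B, All B are C → All A are C.
Middle term (reptiles) distributed in premise 2.

Valid


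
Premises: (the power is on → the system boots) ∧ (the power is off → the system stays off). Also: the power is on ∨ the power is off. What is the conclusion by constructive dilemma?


Constructive dilemma: (P → Q) ∧ (R → S), P ∨ R ⊢ Q ∨ S
Premise 1: the power is on → the system boots
Premise 2: the power is off → the system stays off
Premise 3: the power is on ∨ the power is off
Case 1: Assuming the power is on, then by Premise 1, the system boots.
Case 2: Assuming the power is off, then by Premise 2, the system stays off.
Since one of the power is on or the power is off must hold, we get the system boots or the system stays off.

The system boots or the system stays off.


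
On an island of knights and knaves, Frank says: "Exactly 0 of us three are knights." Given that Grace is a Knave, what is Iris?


Frank claims exactly 0 knights among Frank, Grace, Iris.
Given: Grace is a Knave.

Case 1: Frank is a Knight (tells truth)
  Then exactly 0 of the three are knights.
  Counting Frank, Grace: 1 knight(s) so far. Need -1 more → impossible.
Case 2: Frank is a Knave (lies)
  Then the count is NOT 0.
  If Iris = Knave, count = 0 = 0 → claim would be true, contradicts lie.
  If Iris = Knight, count = 1 ≠ 0 → lie confirmed ✓

Iris is a Knight.

Knight


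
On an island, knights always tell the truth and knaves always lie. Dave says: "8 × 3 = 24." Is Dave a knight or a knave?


Statement: "8 × 3 = 24."
Actual: 8 × 3 = 24
Claimed: 24
Statement is TRUE → Dave tells the truth → Knight

Knight


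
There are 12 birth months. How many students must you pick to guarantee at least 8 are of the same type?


Pigeonhole: to guarantee k in one of n categories, need (k-1)×n + 1.
k = 8, n = 12
Minimum = (8-1) × 12 + 1 = 7 × 12 + 1

85


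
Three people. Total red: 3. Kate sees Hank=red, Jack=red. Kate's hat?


Total red = 3, seen red = 2
Own red = 3 - 2 = 1
Kate's hat is red.

red


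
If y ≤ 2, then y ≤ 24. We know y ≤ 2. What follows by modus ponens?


Modus ponens: P → Q, P ⊢ Q
P: y ≤ 2
Q: y ≤ 24
We have P → Q and P is true.
By modus ponens, Q must be true.

y ≤ 24
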